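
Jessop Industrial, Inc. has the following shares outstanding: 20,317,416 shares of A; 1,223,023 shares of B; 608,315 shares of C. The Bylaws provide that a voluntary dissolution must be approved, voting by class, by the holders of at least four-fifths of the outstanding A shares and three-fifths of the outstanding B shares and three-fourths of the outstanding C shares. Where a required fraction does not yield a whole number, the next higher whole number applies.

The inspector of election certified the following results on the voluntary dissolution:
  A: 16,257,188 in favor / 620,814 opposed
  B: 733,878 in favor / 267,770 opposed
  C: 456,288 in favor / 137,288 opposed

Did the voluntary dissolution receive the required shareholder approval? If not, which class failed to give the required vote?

Approved — every class gave the required vote.

A: 4/5 of 20317416 = 16253932.80, rounded up to 16253933; 16,253,933 required, 16,257,188 in favor — approved.
B: 3/5 of 1223023 = 733813.80, rounded up to 733814; 733,814 required, 733,878 in favor — approved.
C: 3/4 of 608315 = 456236.25, rounded up to 456237; 456,237 required, 456,288 in favor — approved.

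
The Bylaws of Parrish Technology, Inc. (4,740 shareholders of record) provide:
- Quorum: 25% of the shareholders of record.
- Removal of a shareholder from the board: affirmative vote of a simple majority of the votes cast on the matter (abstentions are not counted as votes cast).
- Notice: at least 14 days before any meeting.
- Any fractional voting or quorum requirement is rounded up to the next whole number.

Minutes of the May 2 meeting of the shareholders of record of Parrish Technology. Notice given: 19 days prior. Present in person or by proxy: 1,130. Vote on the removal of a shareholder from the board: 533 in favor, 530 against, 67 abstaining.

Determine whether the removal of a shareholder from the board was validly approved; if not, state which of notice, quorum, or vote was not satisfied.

Invalid — quorum requirement not satisfied.

Notice: 19 days given; 14 required. Satisfied.
Quorum: 25% of 4,740 = 1,185; 1,130 present. Not satisfied.
Vote: requires a majority of the votes cast (1,130 − 67 abstaining = 1,063); a majority of 1063 is 532, so 532 needed; 533 in favor. Satisfied.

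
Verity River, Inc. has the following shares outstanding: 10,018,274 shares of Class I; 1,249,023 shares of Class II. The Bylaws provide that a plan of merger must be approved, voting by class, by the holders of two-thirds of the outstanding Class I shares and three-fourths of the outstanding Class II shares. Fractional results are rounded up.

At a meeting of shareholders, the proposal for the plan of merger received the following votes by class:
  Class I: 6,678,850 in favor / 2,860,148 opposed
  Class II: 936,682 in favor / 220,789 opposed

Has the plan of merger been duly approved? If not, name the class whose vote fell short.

Not approved — the Class II shares did not give the required vote.

Class I: 2/3 of 10018274 = 6678849.33, rounded up to 6678850; 6,678,850 required, 6,678,850 in favor — approved.
Class II: 3/4 of 1249023 = 936767.25, rounded up to 936768; 936,768 required, 936,682 in favor — not approved.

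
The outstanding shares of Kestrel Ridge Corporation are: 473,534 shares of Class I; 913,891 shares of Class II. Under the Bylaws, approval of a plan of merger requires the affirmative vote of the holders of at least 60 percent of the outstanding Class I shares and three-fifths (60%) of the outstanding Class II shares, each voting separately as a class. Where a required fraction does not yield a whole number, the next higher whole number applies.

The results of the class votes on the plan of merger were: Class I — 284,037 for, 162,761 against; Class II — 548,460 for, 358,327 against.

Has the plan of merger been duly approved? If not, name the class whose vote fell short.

Not approved — the Class I shares did not give the required vote.

Class I: 3/5 of 473534 = 284120.40, rounded up to 284121; 284,121 required, 284,037 in favor — not approved.
Class II: 3/5 of 913891 = 548334.60, rounded up to 548335; 548,335 required, 548,460 in favor — approved.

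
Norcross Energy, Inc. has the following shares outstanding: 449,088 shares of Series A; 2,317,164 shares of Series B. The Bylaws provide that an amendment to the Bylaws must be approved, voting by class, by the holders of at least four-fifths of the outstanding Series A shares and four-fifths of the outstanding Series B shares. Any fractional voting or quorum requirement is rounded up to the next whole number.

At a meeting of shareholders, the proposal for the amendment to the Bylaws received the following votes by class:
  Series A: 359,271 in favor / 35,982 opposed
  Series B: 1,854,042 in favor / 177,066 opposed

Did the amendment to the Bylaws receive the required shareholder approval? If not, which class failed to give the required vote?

Approved — every class gave the required vote.

Series A: 4/5 of 449088 = 359270.40, rounded up to 359271; 359,271 required, 359,271 in favor — approved.
Series B: 4/5 of 2317164 = 1853731.20, rounded up to 1853732; 1,853,732 required, 1,854,042 in favor — approved.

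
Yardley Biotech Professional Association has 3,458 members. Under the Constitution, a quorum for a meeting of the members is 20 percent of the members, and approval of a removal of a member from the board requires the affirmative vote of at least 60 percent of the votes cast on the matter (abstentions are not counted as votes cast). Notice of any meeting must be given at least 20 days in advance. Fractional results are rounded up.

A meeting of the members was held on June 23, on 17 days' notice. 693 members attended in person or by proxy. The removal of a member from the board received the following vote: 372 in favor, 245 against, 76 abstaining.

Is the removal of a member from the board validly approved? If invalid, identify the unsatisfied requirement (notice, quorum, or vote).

Invalid — notice requirement not satisfied.

Notice: 17 days given; 20 required. Not satisfied.
Quorum: 20% of 3,458 = 691.60, rounded up to 692; 693 present. Satisfied.
Vote: requires three-fifths of the votes cast (693 − 76 abstaining = 617); 3/5 of 617 = 370.20, rounded up to 371, so 371 needed; 372 in favor. Satisfied.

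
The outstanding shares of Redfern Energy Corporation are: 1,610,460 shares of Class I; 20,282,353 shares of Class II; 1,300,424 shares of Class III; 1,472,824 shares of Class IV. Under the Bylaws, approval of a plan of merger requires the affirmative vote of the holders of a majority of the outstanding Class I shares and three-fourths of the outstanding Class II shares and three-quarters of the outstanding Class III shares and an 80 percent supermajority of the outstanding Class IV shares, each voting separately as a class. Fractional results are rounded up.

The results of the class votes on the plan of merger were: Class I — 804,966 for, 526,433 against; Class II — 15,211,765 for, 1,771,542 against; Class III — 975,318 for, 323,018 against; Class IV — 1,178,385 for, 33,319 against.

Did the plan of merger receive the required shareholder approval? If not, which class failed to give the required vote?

Not approved — the Class I shares did not give the required vote.

Class I: a majority of 1610460 is 805231; 805,231 required, 804,966 in favor — not approved.
Class II: 3/4 of 20282353 = 15211764.75, rounded up to 15211765; 15,211,765 required, 15,211,765 in favor — approved.
Class III: 3/4 of 1300424 = 975318; 975,318 required, 975,318 in favor — approved.
Class IV: 4/5 of 1472824 = 1178259.20, rounded up to 1178260; 1,178,260 required, 1,178,385 in favor — approved.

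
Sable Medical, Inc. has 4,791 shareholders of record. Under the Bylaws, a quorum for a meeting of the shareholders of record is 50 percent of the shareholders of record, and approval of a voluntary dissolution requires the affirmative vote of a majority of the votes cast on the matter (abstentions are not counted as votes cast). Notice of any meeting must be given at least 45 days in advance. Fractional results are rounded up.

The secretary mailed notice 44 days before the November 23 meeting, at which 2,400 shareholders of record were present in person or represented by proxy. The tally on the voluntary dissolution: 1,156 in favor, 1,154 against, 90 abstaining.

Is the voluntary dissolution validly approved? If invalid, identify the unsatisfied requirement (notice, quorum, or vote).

Notice: 44 days given; 45 required. Not satisfied.
Quorum: 50% of 4,791 = 2,395.50, rounded up to 2,396; 2,400 present. Satisfied.
Vote: requires a majority of the votes cast (2,400 − 90 abstaining = 2,310); a majority of 2310 is 1156, so 1,156 needed; 1,156 in favor. Satisfied.

Invalid — notice requirement not satisfied.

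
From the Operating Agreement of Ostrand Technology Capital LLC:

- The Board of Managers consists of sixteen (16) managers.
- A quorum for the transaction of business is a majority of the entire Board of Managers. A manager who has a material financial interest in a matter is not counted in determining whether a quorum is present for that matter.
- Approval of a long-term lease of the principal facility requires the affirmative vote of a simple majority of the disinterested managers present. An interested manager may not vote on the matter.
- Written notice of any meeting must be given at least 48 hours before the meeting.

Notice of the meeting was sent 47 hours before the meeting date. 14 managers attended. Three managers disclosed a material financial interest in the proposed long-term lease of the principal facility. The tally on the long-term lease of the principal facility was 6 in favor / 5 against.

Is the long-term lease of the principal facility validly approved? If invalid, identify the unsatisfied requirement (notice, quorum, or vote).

Invalid — notice requirement not satisfied.

Notice: 47 hours given; 48 required (47 < 48). Not satisfied.
Quorum: 14 present, but the 3 interested managers do not count, leaving 11. Quorum is 9. Satisfied.
Vote: the long-term lease of the principal facility requires a majority of the disinterested managers present (14 − 3 = 11). A majority of 11 is 6, so 6 affirmative votes are needed; 6 voted in favor. Satisfied.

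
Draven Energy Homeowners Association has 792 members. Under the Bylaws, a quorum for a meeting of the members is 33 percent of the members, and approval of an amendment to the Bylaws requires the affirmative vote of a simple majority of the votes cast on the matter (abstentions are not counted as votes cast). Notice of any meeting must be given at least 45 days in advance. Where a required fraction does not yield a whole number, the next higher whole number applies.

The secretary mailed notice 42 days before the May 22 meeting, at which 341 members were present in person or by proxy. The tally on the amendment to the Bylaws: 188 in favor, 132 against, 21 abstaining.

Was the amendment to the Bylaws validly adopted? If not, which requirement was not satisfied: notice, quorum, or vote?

Notice: 42 days given; 45 required. Not satisfied.
Quorum: 33% of 792 = 261.36, rounded up to 262; 341 present. Satisfied.
Vote: requires a majority of the votes cast (341 − 21 abstaining = 320); a majority of 320 is 161, so 161 needed; 188 in favor. Satisfied.

Invalid — notice requirement not satisfied.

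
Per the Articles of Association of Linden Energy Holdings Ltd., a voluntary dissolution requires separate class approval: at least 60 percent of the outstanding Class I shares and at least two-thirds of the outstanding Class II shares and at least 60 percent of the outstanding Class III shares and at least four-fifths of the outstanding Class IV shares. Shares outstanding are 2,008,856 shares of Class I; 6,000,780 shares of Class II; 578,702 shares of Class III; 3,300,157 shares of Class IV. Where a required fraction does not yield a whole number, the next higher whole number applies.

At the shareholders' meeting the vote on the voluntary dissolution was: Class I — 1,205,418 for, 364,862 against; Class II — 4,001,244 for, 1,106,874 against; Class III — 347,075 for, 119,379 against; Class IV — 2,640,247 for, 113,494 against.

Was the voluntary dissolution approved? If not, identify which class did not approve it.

Class I: 3/5 of 2008856 = 1205313.60, rounded up to 1205314; 1,205,314 required, 1,205,418 in favor — approved.
Class II: 2/3 of 6000780 = 4000520; 4,000,520 required, 4,001,244 in favor — approved.
Class III: 3/5 of 578702 = 347221.20, rounded up to 347222; 347,222 required, 347,075 in favor — not approved.
Class IV: 4/5 of 3300157 = 2640125.60, rounded up to 2640126; 2,640,126 required, 2,640,247 in favor — approved.

Not approved — the Class III shares did not give the required vote.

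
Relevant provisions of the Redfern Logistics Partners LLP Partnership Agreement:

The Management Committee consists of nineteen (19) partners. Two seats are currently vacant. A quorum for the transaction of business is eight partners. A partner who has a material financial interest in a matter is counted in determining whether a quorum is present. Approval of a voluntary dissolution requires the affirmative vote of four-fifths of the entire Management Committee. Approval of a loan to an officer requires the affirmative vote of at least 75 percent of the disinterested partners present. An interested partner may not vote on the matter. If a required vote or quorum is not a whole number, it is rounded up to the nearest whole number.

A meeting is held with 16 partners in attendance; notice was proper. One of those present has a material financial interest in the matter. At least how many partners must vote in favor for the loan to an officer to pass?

The loan to an officer requires three-fourths of the disinterested partners present (16 − 1 = 15).
3/4 of 15 = 11.25, rounded up to 12.

12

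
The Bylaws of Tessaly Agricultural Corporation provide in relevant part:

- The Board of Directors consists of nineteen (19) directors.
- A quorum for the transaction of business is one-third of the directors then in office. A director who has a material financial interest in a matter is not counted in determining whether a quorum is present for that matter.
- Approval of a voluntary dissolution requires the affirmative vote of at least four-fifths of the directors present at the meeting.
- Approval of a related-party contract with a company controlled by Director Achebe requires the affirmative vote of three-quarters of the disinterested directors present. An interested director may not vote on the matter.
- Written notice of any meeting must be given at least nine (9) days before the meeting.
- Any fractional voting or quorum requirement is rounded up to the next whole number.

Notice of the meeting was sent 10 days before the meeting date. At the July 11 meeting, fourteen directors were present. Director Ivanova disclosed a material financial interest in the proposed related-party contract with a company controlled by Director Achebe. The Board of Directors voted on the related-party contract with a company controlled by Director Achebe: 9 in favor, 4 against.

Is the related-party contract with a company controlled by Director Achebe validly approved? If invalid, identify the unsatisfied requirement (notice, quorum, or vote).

Notice: 10 days given; 9 required (10 ≥ 9). Satisfied.
Quorum: 14 present, but the 1 interested director does not count, leaving 13. Quorum is 7. Satisfied.
Vote: the related-party contract with a company controlled by Director Achebe requires three-fourths of the disinterested directors present (14 − 1 = 13). 3/4 of 13 = 9.75, rounded up to 10, so 10 affirmative votes are needed; 9 voted in favor. Not satisfied.

Invalid — vote requirement not satisfied.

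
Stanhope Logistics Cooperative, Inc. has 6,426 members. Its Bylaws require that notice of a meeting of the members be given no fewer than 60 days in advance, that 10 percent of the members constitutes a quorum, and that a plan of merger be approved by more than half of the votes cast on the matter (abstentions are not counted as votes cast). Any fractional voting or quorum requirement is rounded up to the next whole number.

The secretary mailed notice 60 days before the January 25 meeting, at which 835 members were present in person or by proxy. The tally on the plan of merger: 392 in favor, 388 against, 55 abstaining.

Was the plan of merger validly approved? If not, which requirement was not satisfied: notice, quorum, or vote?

Notice: 60 days given; 60 required. Satisfied.
Quorum: 10% of 6,426 = 642.60, rounded up to 643; 835 present. Satisfied.
Vote: requires a majority of the votes cast (835 − 55 abstaining = 780); a majority of 780 is 391, so 391 needed; 392 in favor. Satisfied.

Valid — all requirements satisfied.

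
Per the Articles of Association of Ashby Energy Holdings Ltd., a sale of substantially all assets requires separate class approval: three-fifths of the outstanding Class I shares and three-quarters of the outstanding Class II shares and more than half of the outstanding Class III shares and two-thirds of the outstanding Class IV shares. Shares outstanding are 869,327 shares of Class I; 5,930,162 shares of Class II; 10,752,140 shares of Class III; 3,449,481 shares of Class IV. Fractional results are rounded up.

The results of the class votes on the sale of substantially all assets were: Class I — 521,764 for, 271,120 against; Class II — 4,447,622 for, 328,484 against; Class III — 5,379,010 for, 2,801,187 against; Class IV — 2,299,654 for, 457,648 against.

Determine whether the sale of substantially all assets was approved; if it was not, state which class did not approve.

Approved — every class gave the required vote.

Class I: 3/5 of 869327 = 521596.20, rounded up to 521597; 521,597 required, 521,764 in favor — approved.
Class II: 3/4 of 5930162 = 4447621.50, rounded up to 4447622; 4,447,622 required, 4,447,622 in favor — approved.
Class III: a majority of 10752140 is 5376071; 5,376,071 required, 5,379,010 in favor — approved.
Class IV: 2/3 of 3449481 = 2299654; 2,299,654 required, 2,299,654 in favor — approved.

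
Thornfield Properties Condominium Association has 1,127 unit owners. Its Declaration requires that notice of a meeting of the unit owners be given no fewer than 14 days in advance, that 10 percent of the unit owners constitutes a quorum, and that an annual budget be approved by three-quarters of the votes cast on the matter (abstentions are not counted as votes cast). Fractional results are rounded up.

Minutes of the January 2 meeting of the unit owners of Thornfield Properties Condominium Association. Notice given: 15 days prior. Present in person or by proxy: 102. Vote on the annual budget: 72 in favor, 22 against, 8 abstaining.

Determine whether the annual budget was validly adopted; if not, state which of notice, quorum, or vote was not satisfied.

Notice: 15 days given; 14 required. Satisfied.
Quorum: 10% of 1,127 = 112.70, rounded up to 113; 102 present. Not satisfied.
Vote: requires three-fourths of the votes cast (102 − 8 abstaining = 94); 3/4 of 94 = 70.50, rounded up to 71, so 71 needed; 72 in favor. Satisfied.

Invalid — quorum requirement not satisfied.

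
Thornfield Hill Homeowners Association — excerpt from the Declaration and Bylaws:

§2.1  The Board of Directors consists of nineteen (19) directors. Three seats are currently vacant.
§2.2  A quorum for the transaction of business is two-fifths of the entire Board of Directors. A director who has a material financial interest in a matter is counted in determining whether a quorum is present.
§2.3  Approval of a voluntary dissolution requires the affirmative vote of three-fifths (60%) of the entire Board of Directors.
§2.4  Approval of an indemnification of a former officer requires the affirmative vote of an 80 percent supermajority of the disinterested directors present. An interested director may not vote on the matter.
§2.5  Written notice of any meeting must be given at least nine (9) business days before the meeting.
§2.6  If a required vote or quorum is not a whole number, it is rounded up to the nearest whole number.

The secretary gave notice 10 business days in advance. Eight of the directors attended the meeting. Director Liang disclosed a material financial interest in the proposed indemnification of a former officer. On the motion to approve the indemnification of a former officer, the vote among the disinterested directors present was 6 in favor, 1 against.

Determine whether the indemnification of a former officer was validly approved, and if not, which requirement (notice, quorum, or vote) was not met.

Valid — all requirements satisfied.

Notice: 10 business days given; 9 required (10 ≥ 9). Satisfied.
Quorum: 8 present (interested directors count toward quorum); quorum is 8. Satisfied.
Vote: the indemnification of a former officer requires four-fifths of the disinterested directors present (8 − 1 = 7). 4/5 of 7 = 5.60, rounded up to 6, so 6 affirmative votes are needed; 6 voted in favor. Satisfied.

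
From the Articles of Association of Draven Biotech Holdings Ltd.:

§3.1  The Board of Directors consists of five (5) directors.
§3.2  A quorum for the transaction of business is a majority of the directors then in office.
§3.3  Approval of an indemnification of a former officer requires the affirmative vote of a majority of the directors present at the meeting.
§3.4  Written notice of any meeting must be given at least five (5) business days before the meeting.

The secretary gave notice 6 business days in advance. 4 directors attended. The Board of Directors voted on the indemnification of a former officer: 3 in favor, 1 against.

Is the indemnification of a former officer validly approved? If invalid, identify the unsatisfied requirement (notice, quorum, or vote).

Valid — all requirements satisfied.

Notice: 6 business days given; 5 required (6 ≥ 5). Satisfied.
Quorum: 4 present; quorum is 3. Satisfied.
Vote: the indemnification of a former officer requires a majority of the directors present (4). A majority of 4 is 3, so 3 affirmative votes are needed; 3 voted in favor. Satisfied.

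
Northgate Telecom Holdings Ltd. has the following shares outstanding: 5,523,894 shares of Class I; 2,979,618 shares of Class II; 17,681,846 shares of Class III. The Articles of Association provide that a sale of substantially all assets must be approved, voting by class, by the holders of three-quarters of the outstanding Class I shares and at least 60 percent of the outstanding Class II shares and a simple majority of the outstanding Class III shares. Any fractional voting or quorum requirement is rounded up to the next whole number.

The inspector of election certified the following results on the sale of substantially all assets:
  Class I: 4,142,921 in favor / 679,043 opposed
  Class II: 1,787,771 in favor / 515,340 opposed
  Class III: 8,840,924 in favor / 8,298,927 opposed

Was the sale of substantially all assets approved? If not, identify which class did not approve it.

Class I: 3/4 of 5523894 = 4142920.50, rounded up to 4142921; 4,142,921 required, 4,142,921 in favor — approved.
Class II: 3/5 of 2979618 = 1787770.80, rounded up to 1787771; 1,787,771 required, 1,787,771 in favor — approved.
Class III: a majority of 17681846 is 8840924; 8,840,924 required, 8,840,924 in favor — approved.

Approved — every class gave the required vote.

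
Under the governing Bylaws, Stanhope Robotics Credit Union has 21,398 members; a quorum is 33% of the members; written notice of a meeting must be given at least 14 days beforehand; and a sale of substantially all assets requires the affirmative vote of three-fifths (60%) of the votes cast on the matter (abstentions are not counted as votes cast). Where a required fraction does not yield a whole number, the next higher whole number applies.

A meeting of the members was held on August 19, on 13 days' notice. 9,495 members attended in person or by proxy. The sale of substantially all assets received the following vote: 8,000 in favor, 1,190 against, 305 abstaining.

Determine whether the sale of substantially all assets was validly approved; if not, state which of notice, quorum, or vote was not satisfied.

Notice: 13 days given; 14 required. Not satisfied.
Quorum: 33% of 21,398 = 7,061.34, rounded up to 7,062; 9,495 present. Satisfied.
Vote: requires three-fifths of the votes cast (9,495 − 305 abstaining = 9,190); 3/5 of 9190 = 5514, so 5,514 needed; 8,000 in favor. Satisfied.

Invalid — notice requirement not satisfied.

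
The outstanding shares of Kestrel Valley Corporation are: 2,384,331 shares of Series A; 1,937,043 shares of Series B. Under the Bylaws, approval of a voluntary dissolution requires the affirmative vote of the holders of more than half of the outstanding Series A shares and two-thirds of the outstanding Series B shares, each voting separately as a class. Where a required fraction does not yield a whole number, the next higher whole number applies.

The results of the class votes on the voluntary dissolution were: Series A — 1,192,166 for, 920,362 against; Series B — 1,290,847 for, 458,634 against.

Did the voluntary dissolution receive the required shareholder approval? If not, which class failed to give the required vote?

Series A: a majority of 2384331 is 1192166; 1,192,166 required, 1,192,166 in favor — approved.
Series B: 2/3 of 1937043 = 1291362; 1,291,362 required, 1,290,847 in favor — not approved.

Not approved — the Series B shares did not give the required vote.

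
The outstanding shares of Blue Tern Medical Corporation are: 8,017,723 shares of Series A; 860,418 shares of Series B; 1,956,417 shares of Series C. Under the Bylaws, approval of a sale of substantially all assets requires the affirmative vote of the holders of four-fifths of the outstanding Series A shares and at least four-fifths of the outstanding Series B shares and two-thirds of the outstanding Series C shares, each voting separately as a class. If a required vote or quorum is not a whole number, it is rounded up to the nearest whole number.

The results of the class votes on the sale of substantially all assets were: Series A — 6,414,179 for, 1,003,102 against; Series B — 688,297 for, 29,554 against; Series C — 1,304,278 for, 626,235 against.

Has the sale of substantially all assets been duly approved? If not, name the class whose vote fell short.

Not approved — the Series B shares did not give the required vote.

Series A: 4/5 of 8017723 = 6414178.40, rounded up to 6414179; 6,414,179 required, 6,414,179 in favor — approved.
Series B: 4/5 of 860418 = 688334.40, rounded up to 688335; 688,335 required, 688,297 in favor — not approved.
Series C: 2/3 of 1956417 = 1304278; 1,304,278 required, 1,304,278 in favor — approved.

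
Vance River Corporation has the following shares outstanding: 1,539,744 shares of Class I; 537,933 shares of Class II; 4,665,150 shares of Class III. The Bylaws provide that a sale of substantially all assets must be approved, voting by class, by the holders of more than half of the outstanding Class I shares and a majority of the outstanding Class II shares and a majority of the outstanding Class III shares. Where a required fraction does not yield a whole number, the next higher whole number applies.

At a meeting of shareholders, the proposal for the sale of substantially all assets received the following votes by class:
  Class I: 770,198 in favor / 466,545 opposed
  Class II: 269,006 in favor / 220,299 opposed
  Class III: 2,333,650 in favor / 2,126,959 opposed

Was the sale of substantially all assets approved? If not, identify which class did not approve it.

Class I: a majority of 1539744 is 769873; 769,873 required, 770,198 in favor — approved.
Class II: a majority of 537933 is 268967; 268,967 required, 269,006 in favor — approved.
Class III: a majority of 4665150 is 2332576; 2,332,576 required, 2,333,650 in favor — approved.

Approved — every class gave the required vote.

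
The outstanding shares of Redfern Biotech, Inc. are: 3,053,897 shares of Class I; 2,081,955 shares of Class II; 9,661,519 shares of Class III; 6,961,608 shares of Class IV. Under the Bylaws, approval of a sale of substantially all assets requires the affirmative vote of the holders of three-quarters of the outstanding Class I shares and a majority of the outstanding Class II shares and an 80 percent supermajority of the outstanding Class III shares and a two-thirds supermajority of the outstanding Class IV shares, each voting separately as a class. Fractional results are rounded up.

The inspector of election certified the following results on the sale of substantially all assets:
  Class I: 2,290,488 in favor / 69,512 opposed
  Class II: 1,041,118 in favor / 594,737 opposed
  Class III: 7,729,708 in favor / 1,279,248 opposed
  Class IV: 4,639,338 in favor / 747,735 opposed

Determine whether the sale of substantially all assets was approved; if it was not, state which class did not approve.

Not approved — the Class IV shares did not give the required vote.

Class I: 3/4 of 3053897 = 2290422.75, rounded up to 2290423; 2,290,423 required, 2,290,488 in favor — approved.
Class II: a majority of 2081955 is 1040978; 1,040,978 required, 1,041,118 in favor — approved.
Class III: 4/5 of 9661519 = 7729215.20, rounded up to 7729216; 7,729,216 required, 7,729,708 in favor — approved.
Class IV: 2/3 of 6961608 = 4641072; 4,641,072 required, 4,639,338 in favor — not approved.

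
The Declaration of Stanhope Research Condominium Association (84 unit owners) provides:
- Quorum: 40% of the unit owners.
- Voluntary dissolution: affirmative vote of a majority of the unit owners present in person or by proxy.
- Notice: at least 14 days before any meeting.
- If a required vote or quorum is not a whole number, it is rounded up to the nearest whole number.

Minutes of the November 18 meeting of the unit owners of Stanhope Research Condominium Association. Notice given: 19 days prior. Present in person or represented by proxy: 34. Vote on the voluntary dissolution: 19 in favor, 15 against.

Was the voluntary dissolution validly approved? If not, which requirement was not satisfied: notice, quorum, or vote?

Notice: 19 days given; 14 required. Satisfied.
Quorum: 40% of 84 = 33.60, rounded up to 34; 34 present. Satisfied.
Vote: requires a majority of those present (34); a majority of 34 is 18, so 18 needed; 19 in favor. Satisfied.

Valid — all requirements satisfied.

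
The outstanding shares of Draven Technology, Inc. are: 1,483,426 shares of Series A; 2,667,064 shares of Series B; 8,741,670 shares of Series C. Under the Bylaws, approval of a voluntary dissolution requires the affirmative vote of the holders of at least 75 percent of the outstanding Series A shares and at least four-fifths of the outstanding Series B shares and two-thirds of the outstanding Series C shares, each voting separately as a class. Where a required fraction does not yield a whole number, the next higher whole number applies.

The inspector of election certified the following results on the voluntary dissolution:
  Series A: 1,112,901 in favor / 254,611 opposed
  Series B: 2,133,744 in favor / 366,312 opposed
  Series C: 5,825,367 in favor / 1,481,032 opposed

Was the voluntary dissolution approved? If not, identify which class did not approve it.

Series A: 3/4 of 1483426 = 1112569.50, rounded up to 1112570; 1,112,570 required, 1,112,901 in favor — approved.
Series B: 4/5 of 2667064 = 2133651.20, rounded up to 2133652; 2,133,652 required, 2,133,744 in favor — approved.
Series C: 2/3 of 8741670 = 5827780; 5,827,780 required, 5,825,367 in favor — not approved.

Not approved — the Series C shares did not give the required vote.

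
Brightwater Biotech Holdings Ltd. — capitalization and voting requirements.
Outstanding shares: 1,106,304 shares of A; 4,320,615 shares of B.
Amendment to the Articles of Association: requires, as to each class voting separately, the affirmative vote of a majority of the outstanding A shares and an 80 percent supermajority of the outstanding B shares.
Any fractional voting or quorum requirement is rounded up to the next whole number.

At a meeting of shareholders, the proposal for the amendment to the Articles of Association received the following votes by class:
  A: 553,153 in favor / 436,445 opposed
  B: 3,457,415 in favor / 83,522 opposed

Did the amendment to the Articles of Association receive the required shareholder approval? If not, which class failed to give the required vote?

Approved — every class gave the required vote.

A: a majority of 1106304 is 553153; 553,153 required, 553,153 in favor — approved.
B: 4/5 of 4320615 = 3456492; 3,456,492 required, 3,457,415 in favor — approved.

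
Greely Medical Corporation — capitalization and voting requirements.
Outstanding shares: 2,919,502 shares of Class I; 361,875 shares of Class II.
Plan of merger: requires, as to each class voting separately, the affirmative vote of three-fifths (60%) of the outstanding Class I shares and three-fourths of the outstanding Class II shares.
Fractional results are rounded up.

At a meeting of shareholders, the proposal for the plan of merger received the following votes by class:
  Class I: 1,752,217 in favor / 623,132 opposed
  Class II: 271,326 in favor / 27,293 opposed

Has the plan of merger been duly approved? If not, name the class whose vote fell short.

Not approved — the Class II shares did not give the required vote.

Class I: 3/5 of 2919502 = 1751701.20, rounded up to 1751702; 1,751,702 required, 1,752,217 in favor — approved.
Class II: 3/4 of 361875 = 271406.25, rounded up to 271407; 271,407 required, 271,326 in favor — not approved.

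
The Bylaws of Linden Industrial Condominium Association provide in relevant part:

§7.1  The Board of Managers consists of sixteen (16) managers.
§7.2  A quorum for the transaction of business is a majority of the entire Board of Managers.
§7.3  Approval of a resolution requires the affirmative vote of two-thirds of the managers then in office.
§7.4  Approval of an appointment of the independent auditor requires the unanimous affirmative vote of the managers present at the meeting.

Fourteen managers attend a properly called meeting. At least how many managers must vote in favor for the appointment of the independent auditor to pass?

The appointment of the independent auditor requires the unanimous vote of the managers present (14).
Unanimous means all 14.

14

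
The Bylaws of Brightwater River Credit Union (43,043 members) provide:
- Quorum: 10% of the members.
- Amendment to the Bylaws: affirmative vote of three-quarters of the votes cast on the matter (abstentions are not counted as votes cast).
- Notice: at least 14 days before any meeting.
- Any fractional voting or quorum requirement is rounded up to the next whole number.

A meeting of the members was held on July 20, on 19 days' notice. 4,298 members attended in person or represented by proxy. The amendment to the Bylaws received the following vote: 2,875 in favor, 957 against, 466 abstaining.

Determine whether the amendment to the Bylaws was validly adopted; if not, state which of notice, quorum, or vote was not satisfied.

Invalid — quorum requirement not satisfied.

Notice: 19 days given; 14 required. Satisfied.
Quorum: 10% of 43,043 = 4,304.30, rounded up to 4,305; 4,298 present. Not satisfied.
Vote: requires three-fourths of the votes cast (4,298 − 466 abstaining = 3,832); 3/4 of 3832 = 2874, so 2,874 needed; 2,875 in favor. Satisfied.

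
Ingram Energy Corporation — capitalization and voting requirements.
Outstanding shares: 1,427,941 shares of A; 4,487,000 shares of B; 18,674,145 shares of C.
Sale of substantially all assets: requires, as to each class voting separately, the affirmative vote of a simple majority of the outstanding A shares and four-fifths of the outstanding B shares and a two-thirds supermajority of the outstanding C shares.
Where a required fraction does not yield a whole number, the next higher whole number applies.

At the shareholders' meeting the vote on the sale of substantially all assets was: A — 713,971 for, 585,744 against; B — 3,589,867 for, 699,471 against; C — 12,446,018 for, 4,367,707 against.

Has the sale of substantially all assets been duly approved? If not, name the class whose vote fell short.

A: a majority of 1427941 is 713971; 713,971 required, 713,971 in favor — approved.
B: 4/5 of 4487000 = 3589600; 3,589,600 required, 3,589,867 in favor — approved.
C: 2/3 of 18674145 = 12449430; 12,449,430 required, 12,446,018 in favor — not approved.

Not approved — the C shares did not give the required vote.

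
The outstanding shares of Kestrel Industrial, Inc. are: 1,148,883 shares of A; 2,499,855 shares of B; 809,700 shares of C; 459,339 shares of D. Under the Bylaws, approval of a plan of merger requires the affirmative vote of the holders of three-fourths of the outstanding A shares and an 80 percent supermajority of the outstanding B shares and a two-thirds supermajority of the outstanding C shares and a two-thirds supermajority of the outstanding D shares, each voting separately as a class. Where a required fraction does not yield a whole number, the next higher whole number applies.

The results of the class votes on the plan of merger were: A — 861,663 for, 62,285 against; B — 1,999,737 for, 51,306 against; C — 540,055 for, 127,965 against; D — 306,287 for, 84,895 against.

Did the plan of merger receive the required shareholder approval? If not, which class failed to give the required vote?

A: 3/4 of 1148883 = 861662.25, rounded up to 861663; 861,663 required, 861,663 in favor — approved.
B: 4/5 of 2499855 = 1999884; 1,999,884 required, 1,999,737 in favor — not approved.
C: 2/3 of 809700 = 539800; 539,800 required, 540,055 in favor — approved.
D: 2/3 of 459339 = 306226; 306,226 required, 306,287 in favor — approved.

Not approved — the B shares did not give the required vote.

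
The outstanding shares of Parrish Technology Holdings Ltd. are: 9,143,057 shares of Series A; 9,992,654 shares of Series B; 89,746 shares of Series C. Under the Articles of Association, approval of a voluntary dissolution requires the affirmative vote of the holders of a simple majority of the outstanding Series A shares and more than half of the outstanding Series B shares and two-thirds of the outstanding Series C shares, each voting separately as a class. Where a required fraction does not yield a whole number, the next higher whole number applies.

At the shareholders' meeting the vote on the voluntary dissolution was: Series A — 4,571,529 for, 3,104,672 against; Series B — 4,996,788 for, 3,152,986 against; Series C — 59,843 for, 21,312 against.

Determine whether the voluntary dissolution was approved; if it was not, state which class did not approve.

Approved — every class gave the required vote.

Series A: a majority of 9143057 is 4571529; 4,571,529 required, 4,571,529 in favor — approved.
Series B: a majority of 9992654 is 4996328; 4,996,328 required, 4,996,788 in favor — approved.
Series C: 2/3 of 89746 = 59830.67, rounded up to 59831; 59,831 required, 59,843 in favor — approved.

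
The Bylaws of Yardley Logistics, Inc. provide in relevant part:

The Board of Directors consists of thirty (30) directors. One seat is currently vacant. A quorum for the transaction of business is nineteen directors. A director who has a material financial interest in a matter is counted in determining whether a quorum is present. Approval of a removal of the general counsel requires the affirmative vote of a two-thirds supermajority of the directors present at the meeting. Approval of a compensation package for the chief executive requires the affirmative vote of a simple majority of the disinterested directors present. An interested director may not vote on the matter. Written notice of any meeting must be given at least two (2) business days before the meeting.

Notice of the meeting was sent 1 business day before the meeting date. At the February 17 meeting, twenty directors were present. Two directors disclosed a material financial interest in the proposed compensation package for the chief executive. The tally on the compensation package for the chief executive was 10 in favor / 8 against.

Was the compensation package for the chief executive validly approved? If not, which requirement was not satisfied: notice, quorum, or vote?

Notice: 1 business day given; 2 required (1 < 2). Not satisfied.
Quorum: 20 present (interested directors count toward quorum); quorum is 19. Satisfied.
Vote: the compensation package for the chief executive requires a majority of the disinterested directors present (20 − 2 = 18). A majority of 18 is 10, so 10 affirmative votes are needed; 10 voted in favor. Satisfied.

Invalid — notice requirement not satisfied.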